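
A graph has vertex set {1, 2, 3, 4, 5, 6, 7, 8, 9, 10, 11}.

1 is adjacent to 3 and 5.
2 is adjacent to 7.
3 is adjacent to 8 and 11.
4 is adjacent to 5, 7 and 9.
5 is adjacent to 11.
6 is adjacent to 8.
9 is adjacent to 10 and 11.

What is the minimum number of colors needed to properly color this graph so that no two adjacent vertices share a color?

2

6 and 8 are adjacent, so at least 2 colors are needed.
2 colors suffice: 1=a, 2=a, 3=b, 4=a, 5=b, 6=b, 7=b, 8=a, 9=b, 10=a, 11=a. Every edge joins two different colors.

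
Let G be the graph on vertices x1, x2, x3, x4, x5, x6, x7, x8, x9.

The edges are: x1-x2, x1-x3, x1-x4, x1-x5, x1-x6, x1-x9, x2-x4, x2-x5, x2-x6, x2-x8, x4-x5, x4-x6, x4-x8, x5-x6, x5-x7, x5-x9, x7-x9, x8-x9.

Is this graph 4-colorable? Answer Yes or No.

x1, x2, x4, x5, x6 form a clique, so at least 5 colors are needed.
So 4 colors are not enough.

No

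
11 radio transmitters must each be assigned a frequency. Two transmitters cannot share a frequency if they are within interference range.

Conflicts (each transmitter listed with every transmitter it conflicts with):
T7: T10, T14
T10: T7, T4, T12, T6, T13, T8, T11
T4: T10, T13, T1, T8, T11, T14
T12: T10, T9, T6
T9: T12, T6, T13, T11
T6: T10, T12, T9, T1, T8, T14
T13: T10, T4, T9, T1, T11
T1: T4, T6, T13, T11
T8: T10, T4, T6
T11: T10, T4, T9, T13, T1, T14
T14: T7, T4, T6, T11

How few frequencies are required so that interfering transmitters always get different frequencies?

T4, T13, T1, T11 all conflict with each other, so at least 4 frequencies are needed.
4 frequencies suffice: frequency 1 → {T10, T9, T1, T14}; frequency 2 → {T7, T6, T11}; frequency 3 → {T4, T12}; frequency 4 → {T13, T8}. Every pair that conflicts lands in different frequencies.

4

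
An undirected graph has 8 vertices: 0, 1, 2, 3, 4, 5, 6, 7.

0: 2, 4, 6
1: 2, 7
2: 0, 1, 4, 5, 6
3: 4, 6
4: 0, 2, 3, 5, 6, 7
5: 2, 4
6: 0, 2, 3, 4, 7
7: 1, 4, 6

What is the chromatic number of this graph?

4

0, 2, 4, 6 are pairwise adjacent (a clique of size 4), so at least 4 colors are needed.
4 colors suffice: 0=d, 1=a, 2=c, 3=c, 4=a, 5=b, 6=b, 7=c. Each edge has distinct colors on its endpoints.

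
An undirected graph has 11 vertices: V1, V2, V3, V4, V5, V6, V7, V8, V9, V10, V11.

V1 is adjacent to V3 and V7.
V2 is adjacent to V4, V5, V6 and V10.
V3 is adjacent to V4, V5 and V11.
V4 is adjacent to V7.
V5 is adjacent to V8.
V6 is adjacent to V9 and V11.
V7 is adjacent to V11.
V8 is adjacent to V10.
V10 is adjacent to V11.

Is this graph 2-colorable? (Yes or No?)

The cycle V10-V11-V3-V5-V2-V10 has odd length 5, so it cannot be 2-colored; at least 3 colors are needed.
So 2 colors are not enough.

No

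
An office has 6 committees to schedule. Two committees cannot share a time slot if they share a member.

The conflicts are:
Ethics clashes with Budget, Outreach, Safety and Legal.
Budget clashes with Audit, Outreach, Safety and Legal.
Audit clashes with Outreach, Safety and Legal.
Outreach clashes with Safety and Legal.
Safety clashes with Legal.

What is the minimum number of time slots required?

5

Ethics, Budget, Outreach, Safety, Legal all conflict with each other, so at least 5 time slots are needed.
5 time slots suffice: time slot 1 → {Legal}; time slot 2 → {Safety}; time slot 3 → {Outreach}; time slot 4 → {Budget}; time slot 5 → {Ethics, Audit}. Each listed conflict is separated.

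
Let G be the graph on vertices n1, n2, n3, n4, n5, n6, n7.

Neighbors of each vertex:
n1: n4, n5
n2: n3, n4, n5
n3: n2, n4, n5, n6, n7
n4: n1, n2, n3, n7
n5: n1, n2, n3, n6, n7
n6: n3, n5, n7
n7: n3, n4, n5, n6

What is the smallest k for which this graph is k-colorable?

n3, n5, n6, n7 are mutually adjacent (a clique of size 4), so at least 4 colors are needed.
4 colors suffice: color 1 → {n4, n5}; color 2 → {n1, n3}; color 3 → {n2, n7}; color 4 → {n6}. Every edge joins two different colors.

4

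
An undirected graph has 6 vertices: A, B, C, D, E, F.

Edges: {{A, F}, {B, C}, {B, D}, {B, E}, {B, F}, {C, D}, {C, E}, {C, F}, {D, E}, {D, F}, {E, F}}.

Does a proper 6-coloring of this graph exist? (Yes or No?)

Yes

The chromatic number is 5. B, C, D, E, F form a clique, so at least 5 colors are needed.
One proper 5-coloring: A=2, B=4, C=3, D=5, E=2, F=1.
Since 6 ≥ 5, a proper 6-coloring certainly exists.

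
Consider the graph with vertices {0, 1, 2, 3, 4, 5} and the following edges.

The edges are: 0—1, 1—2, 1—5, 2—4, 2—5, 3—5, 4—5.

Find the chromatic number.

3

1, 2, 5 are pairwise adjacent, so at least 3 colors are needed.
A valid assignment using 3 colors: 0=a, 1=b, 2=c, 3=b, 4=b, 5=a. No two adjacent vertices share a color.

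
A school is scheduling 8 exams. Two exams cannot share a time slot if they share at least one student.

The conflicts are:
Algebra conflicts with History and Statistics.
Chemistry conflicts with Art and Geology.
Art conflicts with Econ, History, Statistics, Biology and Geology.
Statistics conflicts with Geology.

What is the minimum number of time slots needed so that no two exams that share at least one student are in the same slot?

Chemistry, Art, Geology are mutually in conflict, so at least 3 time slots are needed.
3 time slots suffice: time slot 1 → {Algebra, Art}; time slot 2 → {Chemistry, Econ, History, Statistics, Biology}; time slot 3 → {Geology}. Each listed conflict is separated.

3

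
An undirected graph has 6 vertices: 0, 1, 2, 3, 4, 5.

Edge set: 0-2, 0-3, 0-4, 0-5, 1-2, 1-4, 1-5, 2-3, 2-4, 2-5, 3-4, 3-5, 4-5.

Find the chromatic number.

0, 2, 3, 4, 5 form a clique, so at least 5 colors are needed.
5 colors suffice: color red → {4}; color blue → {2}; color green → {5}; color yellow → {0, 1}; color purple → {3}. No two adjacent vertices share a color.

5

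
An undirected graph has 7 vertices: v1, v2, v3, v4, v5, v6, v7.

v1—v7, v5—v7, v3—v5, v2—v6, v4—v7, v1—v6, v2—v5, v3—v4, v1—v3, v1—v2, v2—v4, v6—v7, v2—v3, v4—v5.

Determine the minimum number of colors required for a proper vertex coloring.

4

v2, v3, v4, v5 are pairwise adjacent (a clique of size 4), so at least 4 colors are needed.
4 colors suffice: color 1 → {v2, v7}; color 2 → {v1, v5}; color 3 → {v3, v6}; color 4 → {v4}. No two adjacent vertices share a color.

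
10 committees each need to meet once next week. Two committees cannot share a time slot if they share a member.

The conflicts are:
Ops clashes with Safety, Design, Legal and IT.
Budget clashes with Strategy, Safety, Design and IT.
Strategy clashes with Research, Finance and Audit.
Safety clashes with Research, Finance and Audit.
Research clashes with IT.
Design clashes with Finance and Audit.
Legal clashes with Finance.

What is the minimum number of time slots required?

Design and Finance conflict, so at least 2 time slots are needed.
2 time slots suffice: Ops=2, Budget=2, Strategy=1, Safety=1, Research=2, Design=1, Legal=1, Finance=2, Audit=2, IT=1. No two conflicting committees share a time slot.

2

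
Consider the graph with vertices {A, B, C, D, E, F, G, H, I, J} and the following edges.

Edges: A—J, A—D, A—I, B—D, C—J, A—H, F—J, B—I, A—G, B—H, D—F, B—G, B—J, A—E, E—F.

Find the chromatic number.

B and I are adjacent, so at least 2 colors are needed.
2 colors suffice: color red → {A, B, C, F}; color blue → {D, E, G, H, I, J}. Each edge has distinct colors on its endpoints.

2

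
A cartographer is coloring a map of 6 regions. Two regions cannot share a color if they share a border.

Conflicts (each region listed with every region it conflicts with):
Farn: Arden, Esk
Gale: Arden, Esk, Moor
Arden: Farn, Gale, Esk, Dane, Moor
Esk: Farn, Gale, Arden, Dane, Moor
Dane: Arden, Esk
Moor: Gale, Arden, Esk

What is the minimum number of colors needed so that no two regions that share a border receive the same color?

Gale, Arden, Esk, Moor are mutually in conflict, so at least 4 colors are needed.
A valid assignment using 4 colors: Farn=3, Gale=4, Arden=2, Esk=1, Dane=3, Moor=3. Every pair that conflicts lands in different colors.

4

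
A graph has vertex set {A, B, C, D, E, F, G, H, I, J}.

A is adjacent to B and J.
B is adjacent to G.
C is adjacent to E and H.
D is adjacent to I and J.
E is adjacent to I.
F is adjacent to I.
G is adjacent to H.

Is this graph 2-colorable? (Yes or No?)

The cycle G-B-A-J-D-I-E-C-H-G has odd length 9, so it cannot be 2-colored; at least 3 colors are needed.
So 2 colors are not enough.

No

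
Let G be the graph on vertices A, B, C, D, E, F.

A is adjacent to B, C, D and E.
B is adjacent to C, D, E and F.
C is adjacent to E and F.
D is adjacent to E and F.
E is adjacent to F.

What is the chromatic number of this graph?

4

B, D, E, F are mutually adjacent (a clique of size 4), so at least 4 colors are needed.
4 colors suffice: color 1 → {B}; color 2 → {E}; color 3 → {A, F}; color 4 → {C, D}. No two adjacent vertices share a color.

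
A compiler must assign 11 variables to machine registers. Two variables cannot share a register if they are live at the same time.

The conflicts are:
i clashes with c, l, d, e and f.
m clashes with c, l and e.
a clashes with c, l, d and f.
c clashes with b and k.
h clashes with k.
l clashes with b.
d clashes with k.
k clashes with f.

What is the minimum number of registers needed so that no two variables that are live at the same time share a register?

l and b conflict, so at least 2 registers are needed.
2 registers suffice: i=1, m=1, a=1, c=2, h=2, l=2, d=2, b=1, e=2, k=1, f=2. Each listed conflict is separated.

2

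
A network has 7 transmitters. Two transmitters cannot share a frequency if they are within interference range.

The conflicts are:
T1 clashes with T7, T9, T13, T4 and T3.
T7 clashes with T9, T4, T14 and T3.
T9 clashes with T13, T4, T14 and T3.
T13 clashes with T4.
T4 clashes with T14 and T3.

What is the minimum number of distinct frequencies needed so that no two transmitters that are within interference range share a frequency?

T1, T7, T9, T4, T3 all conflict with each other, so at least 5 frequencies are needed.
5 frequencies suffice: frequency 1 → {T4}; frequency 2 → {T9}; frequency 3 → {T1, T14}; frequency 4 → {T7, T13}; frequency 5 → {T3}. Every pair that conflicts lands in different frequencies.

5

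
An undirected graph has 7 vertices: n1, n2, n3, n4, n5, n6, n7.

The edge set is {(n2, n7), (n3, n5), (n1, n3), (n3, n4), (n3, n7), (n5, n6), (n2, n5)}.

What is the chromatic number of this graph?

2

n2 and n7 are adjacent, so at least 2 colors are needed.
2 colors suffice: color 1 → {n2, n3, n6}; color 2 → {n1, n4, n5, n7}. Every edge joins two different colors.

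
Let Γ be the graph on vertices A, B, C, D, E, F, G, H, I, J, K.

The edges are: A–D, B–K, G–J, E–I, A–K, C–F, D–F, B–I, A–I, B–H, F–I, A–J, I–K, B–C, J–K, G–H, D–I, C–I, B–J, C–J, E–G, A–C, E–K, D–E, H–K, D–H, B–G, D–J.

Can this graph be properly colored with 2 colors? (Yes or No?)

No

E, I, K form a triangle, so at least 3 colors are needed.
So 2 colors are not enough.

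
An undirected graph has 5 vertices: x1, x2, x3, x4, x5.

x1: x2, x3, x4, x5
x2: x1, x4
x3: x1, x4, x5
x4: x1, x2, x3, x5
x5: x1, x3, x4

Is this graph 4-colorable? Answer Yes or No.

Yes

The chromatic number is 4. x1, x3, x4, x5 are pairwise adjacent (a clique of size 4), so at least 4 colors are needed.
A valid assignment using 4 colors: x1=2, x2=3, x3=3, x4=1, x5=4.
That is already a proper 4-coloring.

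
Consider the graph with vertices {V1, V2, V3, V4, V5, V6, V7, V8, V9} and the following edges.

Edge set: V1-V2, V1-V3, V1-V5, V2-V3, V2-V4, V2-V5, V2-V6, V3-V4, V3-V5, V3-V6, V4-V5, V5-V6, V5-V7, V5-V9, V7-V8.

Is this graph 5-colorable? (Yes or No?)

The chromatic number is 4. V1, V2, V3, V5 are mutually adjacent (a clique of size 4), so at least 4 colors are needed.
4 colors suffice: color 1 → {V5, V8}; color 2 → {V2, V7, V9}; color 3 → {V3}; color 4 → {V1, V4, V6}.
Since 5 ≥ 4, a proper 5-coloring certainly exists.

Yes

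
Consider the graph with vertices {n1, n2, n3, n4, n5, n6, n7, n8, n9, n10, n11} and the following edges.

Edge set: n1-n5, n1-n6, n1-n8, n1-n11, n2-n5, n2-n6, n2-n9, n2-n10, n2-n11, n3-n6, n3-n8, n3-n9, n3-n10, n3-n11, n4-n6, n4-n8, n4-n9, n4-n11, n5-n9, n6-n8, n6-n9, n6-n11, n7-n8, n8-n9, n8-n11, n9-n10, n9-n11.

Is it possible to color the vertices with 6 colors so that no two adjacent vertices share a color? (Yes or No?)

The chromatic number is 5. n4, n6, n8, n9, n11 are pairwise adjacent (a clique of size 5), so at least 5 colors are needed.
One proper 5-coloring: n1=R, n2=Y, n3=P, n4=P, n5=B, n6=G, n7=R, n8=Y, n9=R, n10=B, n11=B.
Since 6 ≥ 5, a proper 6-coloring certainly exists.

Yes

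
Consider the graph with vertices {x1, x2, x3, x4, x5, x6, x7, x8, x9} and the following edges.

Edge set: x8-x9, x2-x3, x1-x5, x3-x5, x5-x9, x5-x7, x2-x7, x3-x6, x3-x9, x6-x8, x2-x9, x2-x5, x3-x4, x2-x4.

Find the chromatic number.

x2, x3, x5, x9 are pairwise adjacent (a clique of size 4), so at least 4 colors are needed.
4 colors suffice: color 1 → {x1, x3, x7, x8}; color 2 → {x2, x6}; color 3 → {x4, x5}; color 4 → {x9}. Every edge joins two different colors.

4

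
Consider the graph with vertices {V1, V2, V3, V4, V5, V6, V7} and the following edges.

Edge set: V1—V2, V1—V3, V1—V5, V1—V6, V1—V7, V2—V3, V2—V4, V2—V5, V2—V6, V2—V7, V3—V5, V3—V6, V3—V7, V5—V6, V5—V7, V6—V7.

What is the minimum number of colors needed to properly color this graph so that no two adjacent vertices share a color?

V1, V2, V3, V5, V6, V7 are mutually adjacent (a clique of size 6), so at least 6 colors are needed.
6 colors suffice: V1=6, V2=1, V3=4, V4=2, V5=5, V6=3, V7=2. Each edge has distinct colors on its endpoints.

6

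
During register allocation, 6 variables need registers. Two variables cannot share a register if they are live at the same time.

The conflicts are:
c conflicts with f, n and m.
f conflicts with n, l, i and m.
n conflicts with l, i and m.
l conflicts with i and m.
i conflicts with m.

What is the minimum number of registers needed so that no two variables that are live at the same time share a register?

5

f, n, l, i, m are mutually in conflict, so at least 5 registers are needed.
5 registers suffice: register 1 → {f}; register 2 → {n}; register 3 → {m}; register 4 → {c, i}; register 5 → {l}. Every pair that conflicts lands in different registers.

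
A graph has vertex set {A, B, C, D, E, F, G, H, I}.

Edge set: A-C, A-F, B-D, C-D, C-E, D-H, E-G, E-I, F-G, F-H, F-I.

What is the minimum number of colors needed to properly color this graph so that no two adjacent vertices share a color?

The cycle H-F-A-C-D-H has odd length 5, so it cannot be 2-colored; at least 3 colors are needed.
3 colors suffice: color 1 → {B, C, F}; color 2 → {A, D, E}; color 3 → {G, H, I}. Every edge joins two different colors.

3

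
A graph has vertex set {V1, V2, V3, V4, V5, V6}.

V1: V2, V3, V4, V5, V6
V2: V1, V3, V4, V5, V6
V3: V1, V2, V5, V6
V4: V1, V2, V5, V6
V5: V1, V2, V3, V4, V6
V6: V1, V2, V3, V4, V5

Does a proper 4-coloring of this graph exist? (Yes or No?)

No

V1, V2, V3, V5, V6 are pairwise adjacent (a clique of size 5), so at least 5 colors are needed.
So 4 colors are not enough.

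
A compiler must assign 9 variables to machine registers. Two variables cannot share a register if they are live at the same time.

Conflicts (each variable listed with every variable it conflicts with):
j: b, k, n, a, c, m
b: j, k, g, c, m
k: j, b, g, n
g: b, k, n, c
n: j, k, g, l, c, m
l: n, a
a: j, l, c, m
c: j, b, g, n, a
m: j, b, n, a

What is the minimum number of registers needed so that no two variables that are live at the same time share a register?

k, g, n all conflict with each other, so at least 3 registers are needed.
3 registers suffice: j=2, b=1, k=3, g=2, n=1, l=2, a=1, c=3, m=3. Every pair that conflicts lands in different registers.

3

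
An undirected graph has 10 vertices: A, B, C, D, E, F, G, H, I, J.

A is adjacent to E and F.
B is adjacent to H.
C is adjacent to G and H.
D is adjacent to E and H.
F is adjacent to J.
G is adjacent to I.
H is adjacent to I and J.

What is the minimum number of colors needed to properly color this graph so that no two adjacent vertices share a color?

2

H and J are adjacent, so at least 2 colors are needed.
2 colors suffice: color 1 → {E, F, G, H}; color 2 → {A, B, C, D, I, J}. Every edge joins two different colors.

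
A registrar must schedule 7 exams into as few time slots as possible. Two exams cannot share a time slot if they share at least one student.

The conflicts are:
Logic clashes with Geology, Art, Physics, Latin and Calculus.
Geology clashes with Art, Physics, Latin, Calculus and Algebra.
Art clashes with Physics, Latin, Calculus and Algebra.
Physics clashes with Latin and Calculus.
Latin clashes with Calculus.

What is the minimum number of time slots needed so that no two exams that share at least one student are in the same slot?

Logic, Geology, Art, Physics, Latin, Calculus are mutually in conflict, so at least 6 time slots are needed.
6 time slots suffice: time slot 1 → {Geology}; time slot 2 → {Art}; time slot 3 → {Latin, Algebra}; time slot 4 → {Physics}; time slot 5 → {Calculus}; time slot 6 → {Logic}. Every pair that conflicts lands in different time slots.

6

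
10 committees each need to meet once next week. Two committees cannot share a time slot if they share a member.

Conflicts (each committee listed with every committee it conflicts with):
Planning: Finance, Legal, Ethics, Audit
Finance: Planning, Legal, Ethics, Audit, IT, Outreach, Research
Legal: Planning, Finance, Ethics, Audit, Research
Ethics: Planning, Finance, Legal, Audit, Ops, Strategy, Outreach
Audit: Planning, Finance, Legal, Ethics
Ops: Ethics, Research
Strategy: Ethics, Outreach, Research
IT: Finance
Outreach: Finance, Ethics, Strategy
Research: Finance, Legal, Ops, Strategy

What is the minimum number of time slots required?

5

Planning, Finance, Legal, Ethics, Audit all conflict with each other, so at least 5 time slots are needed.
5 time slots suffice: Planning=4, Finance=1, Legal=3, Ethics=2, Audit=5, Ops=1, Strategy=1, IT=2, Outreach=3, Research=2. Every pair that conflicts lands in different time slots.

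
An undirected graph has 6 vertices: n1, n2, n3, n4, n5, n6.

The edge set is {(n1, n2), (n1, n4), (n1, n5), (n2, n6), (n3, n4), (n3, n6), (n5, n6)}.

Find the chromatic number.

3

The cycle n4-n3-n6-n2-n1-n4 has odd length 5, so it cannot be 2-colored; at least 3 colors are needed.
One proper 3-coloring: n1=1, n2=2, n3=2, n4=3, n5=2, n6=1. Every edge joins two different colors.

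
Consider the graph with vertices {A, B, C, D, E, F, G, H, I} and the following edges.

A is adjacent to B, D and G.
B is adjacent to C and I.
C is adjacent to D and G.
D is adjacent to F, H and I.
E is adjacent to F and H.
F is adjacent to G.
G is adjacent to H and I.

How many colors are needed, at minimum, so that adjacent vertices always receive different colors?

A and B are adjacent, so at least 2 colors are needed.
2 colors suffice: color 1 → {B, D, E, G}; color 2 → {A, C, F, H, I}. Every edge joins two different colors.

2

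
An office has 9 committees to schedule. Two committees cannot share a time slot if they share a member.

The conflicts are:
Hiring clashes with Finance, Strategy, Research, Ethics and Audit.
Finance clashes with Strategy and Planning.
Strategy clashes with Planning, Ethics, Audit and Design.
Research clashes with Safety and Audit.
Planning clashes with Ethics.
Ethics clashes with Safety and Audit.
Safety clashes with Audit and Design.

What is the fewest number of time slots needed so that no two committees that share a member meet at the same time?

Hiring, Strategy, Ethics, Audit all conflict with each other, so at least 4 time slots are needed.
4 time slots suffice: time slot 1 → {Strategy, Safety}; time slot 2 → {Hiring, Planning, Design}; time slot 3 → {Finance, Research, Ethics}; time slot 4 → {Audit}. Each listed conflict is separated.

4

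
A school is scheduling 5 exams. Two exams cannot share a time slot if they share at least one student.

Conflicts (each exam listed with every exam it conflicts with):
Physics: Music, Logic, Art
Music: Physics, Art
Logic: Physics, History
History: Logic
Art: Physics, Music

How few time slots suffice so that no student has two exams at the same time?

3

Physics, Music, Art all conflict with each other, so at least 3 time slots are needed.
A valid assignment using 3 time slots: Physics=1, Music=2, Logic=2, History=1, Art=3. Every pair that conflicts lands in different time slots.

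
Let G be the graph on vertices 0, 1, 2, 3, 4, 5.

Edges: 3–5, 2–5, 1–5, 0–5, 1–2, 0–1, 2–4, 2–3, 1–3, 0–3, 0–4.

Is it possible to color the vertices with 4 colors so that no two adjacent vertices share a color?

The chromatic number is 4. 0, 1, 3, 5 form a clique, so at least 4 colors are needed.
4 colors suffice: color a → {1, 4}; color b → {3}; color c → {0, 2}; color d → {5}.
That is already a proper 4-coloring.

Yes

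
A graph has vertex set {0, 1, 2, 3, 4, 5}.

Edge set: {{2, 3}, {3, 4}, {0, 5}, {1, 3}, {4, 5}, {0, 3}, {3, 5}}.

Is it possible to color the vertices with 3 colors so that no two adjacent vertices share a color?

Yes

The chromatic number is 3. 3, 4, 5 are pairwise adjacent, so at least 3 colors are needed.
A valid assignment using 3 colors: 0=c, 1=b, 2=b, 3=a, 4=c, 5=b.
That is already a proper 3-coloring.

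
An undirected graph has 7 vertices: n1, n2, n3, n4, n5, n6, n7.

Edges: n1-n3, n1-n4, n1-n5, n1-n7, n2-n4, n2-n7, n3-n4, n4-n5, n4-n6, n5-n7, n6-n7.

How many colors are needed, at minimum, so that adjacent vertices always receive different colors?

3

n1, n5, n7 form a triangle, so at least 3 colors are needed.
3 colors suffice: color red → {n4, n7}; color blue → {n1, n2, n6}; color green → {n3, n5}. Each edge has distinct colors on its endpoints.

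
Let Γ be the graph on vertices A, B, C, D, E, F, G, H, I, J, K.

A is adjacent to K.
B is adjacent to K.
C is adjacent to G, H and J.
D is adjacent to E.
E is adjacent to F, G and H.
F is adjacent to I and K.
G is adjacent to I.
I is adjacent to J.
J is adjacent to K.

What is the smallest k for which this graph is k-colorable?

2

A and K are adjacent, so at least 2 colors are needed.
A valid assignment using 2 colors: A=2, B=2, C=1, D=2, E=1, F=2, G=2, H=2, I=1, J=2, K=1. No two adjacent vertices share a color.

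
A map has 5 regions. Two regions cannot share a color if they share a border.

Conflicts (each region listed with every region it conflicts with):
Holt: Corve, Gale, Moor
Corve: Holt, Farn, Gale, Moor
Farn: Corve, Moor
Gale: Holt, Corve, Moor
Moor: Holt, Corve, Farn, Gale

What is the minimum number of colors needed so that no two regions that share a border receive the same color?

4

Holt, Corve, Gale, Moor are mutually in conflict, so at least 4 colors are needed.
4 colors suffice: color 1 → {Corve}; color 2 → {Moor}; color 3 → {Farn, Gale}; color 4 → {Holt}. Each listed conflict is separated.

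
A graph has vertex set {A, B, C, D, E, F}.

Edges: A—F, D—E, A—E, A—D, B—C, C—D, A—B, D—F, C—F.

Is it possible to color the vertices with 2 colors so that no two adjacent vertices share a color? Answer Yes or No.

A, D, F form a triangle, so at least 3 colors are needed.
So 2 colors are not enough.

No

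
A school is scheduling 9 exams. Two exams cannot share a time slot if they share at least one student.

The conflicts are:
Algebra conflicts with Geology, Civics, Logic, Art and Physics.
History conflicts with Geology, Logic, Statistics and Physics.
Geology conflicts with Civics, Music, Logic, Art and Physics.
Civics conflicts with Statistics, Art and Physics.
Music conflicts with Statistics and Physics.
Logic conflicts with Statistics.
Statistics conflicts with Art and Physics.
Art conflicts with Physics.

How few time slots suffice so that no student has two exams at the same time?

5

Algebra, Geology, Civics, Art, Physics all conflict with each other, so at least 5 time slots are needed.
5 time slots suffice: Algebra=4, History=3, Geology=2, Civics=5, Music=3, Logic=1, Statistics=2, Art=3, Physics=1. Each listed conflict is separated.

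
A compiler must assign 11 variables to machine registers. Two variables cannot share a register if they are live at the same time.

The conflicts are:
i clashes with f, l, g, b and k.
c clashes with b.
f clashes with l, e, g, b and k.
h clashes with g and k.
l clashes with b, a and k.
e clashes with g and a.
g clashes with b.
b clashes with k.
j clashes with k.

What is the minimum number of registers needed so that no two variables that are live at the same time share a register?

5

i, f, l, b, k all conflict with each other, so at least 5 registers are needed.
Using 5 registers: i=5, c=2, f=3, h=1, l=4, e=1, g=2, b=1, j=1, a=2, k=2. No two conflicting variables share a register.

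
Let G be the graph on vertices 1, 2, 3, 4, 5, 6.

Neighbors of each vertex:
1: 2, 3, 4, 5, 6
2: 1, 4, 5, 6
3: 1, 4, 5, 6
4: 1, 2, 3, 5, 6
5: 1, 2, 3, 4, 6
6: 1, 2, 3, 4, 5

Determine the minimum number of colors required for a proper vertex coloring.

1, 2, 4, 5, 6 form a clique, so at least 5 colors are needed.
5 colors suffice: color a → {6}; color b → {1}; color c → {5}; color d → {4}; color e → {2, 3}. No two adjacent vertices share a color.

5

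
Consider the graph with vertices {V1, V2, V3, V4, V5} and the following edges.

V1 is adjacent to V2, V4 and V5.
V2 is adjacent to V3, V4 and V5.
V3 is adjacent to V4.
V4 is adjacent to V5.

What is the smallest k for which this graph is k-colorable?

4

V1, V2, V4, V5 form a clique, so at least 4 colors are needed.
A valid assignment using 4 colors: V1=yellow, V2=red, V3=green, V4=blue, V5=green. Each edge has distinct colors on its endpoints.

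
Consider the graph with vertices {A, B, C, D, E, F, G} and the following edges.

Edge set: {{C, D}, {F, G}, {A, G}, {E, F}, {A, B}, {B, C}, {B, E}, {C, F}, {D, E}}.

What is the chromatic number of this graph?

The cycle A-B-E-F-G-A has odd length 5, so it cannot be 2-colored; at least 3 colors are needed.
One proper 3-coloring: A=3, B=1, C=2, D=1, E=2, F=1, G=2. Every edge joins two different colors.

3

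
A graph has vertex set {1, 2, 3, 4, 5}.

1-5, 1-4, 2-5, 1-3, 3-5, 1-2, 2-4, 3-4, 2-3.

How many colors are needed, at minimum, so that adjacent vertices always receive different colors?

4

1, 2, 3, 4 are mutually adjacent (a clique of size 4), so at least 4 colors are needed.
One proper 4-coloring: 1=blue, 2=green, 3=red, 4=yellow, 5=yellow. Each edge has distinct colors on its endpoints.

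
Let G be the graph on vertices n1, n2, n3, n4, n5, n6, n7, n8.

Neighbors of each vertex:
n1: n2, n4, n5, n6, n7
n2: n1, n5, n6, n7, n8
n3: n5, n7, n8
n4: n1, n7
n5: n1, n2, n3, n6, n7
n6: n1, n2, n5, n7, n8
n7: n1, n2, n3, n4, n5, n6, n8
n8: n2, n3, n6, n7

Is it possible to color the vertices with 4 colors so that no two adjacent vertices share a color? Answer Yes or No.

n1, n2, n5, n6, n7 are pairwise adjacent (a clique of size 5), so at least 5 colors are needed.
So 4 colors are not enough.

No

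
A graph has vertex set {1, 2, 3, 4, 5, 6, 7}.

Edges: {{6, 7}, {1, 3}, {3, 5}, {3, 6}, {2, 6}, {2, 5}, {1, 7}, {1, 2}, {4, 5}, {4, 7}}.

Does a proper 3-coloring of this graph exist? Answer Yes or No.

The chromatic number is 3. The cycle 3-5-4-7-6-3 has odd length 5, so it cannot be 2-colored; at least 3 colors are needed.
3 colors suffice: color red → {1, 5, 6}; color blue → {2, 3, 7}; color green → {4}.
That is already a proper 3-coloring.

Yes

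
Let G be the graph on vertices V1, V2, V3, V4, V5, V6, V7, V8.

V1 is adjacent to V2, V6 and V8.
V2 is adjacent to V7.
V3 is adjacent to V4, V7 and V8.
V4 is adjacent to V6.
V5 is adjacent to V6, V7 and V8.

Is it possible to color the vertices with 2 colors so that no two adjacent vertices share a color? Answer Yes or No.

No

The cycle V1-V2-V7-V5-V6-V1 has odd length 5, so it cannot be 2-colored; at least 3 colors are needed.
So 2 colors are not enough.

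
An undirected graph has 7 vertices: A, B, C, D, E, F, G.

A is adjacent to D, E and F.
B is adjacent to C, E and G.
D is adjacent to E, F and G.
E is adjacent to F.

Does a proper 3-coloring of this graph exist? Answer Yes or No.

A, D, E, F form a clique, so at least 4 colors are needed.
So 3 colors are not enough.

No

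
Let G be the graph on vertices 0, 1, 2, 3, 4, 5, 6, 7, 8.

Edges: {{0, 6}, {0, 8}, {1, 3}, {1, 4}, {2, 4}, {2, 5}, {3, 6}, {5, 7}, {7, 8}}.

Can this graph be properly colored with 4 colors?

Yes

The chromatic number is 3. The cycle 5-2-4-1-3-6-0-8-7-5 has odd length 9, so it cannot be 2-colored; at least 3 colors are needed.
3 colors suffice: color red → {0, 3, 4, 7}; color blue → {1, 2, 6, 8}; color green → {5}.
Since 4 ≥ 3, a proper 4-coloring certainly exists.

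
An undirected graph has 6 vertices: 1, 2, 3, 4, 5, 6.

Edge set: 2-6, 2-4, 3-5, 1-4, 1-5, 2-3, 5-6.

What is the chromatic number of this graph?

3

The cycle 4-2-3-5-1-4 has odd length 5, so it cannot be 2-colored; at least 3 colors are needed.
A valid assignment using 3 colors: 1=c, 2=a, 3=b, 4=b, 5=a, 6=b. Each edge has distinct colors on its endpoints.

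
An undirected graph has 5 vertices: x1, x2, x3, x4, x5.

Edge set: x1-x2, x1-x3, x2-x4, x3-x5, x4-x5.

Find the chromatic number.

3

The cycle x3-x5-x4-x2-x1-x3 has odd length 5, so it cannot be 2-colored; at least 3 colors are needed.
One proper 3-coloring: x1=red, x2=blue, x3=green, x4=red, x5=blue. Each edge has distinct colors on its endpoints.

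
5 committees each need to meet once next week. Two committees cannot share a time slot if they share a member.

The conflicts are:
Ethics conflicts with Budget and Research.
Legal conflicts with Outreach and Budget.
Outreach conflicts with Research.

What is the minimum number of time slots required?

3

The cycle Research-Ethics-Budget-Legal-Outreach-Research has odd length 5, so it cannot be 2-colored; at least 3 time slots are needed.
3 time slots suffice: Ethics=3, Legal=2, Outreach=1, Budget=1, Research=2. Each listed conflict is separated.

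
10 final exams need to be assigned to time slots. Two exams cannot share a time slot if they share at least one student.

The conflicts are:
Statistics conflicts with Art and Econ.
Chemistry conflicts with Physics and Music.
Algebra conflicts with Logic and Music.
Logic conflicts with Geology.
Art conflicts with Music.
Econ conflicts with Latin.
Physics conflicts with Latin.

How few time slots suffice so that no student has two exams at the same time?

The cycle Econ-Statistics-Art-Music-Chemistry-Physics-Latin-Econ has odd length 7, so it cannot be 2-colored; at least 3 time slots are needed.
A valid assignment using 3 time slots: Statistics=3, Chemistry=2, Algebra=2, Logic=1, Art=2, Geology=2, Econ=1, Physics=1, Music=1, Latin=2. Each listed conflict is separated.

3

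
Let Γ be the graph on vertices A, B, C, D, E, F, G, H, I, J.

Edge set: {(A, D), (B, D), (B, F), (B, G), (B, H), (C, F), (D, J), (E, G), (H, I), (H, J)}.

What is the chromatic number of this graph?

D and J are adjacent, so at least 2 colors are needed.
2 colors suffice: color red → {A, B, C, E, I, J}; color blue → {D, F, G, H}. No two adjacent vertices share a color.

2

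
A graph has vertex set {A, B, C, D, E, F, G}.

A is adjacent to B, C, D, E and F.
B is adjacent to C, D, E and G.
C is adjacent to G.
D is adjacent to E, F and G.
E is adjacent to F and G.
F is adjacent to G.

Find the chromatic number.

4

B, D, E, G are mutually adjacent (a clique of size 4), so at least 4 colors are needed.
A valid assignment using 4 colors: A=4, B=2, C=1, D=1, E=3, F=2, G=4. No two adjacent vertices share a color.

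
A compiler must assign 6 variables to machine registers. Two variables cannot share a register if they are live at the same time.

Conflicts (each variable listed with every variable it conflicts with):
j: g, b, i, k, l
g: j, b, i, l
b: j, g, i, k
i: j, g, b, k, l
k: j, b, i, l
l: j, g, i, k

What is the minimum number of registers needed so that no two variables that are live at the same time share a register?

4

j, i, k, l pairwise conflict, so at least 4 registers are needed.
4 registers suffice: register 1 → {j}; register 2 → {i}; register 3 → {g, k}; register 4 → {b, l}. No two conflicting variables share a register.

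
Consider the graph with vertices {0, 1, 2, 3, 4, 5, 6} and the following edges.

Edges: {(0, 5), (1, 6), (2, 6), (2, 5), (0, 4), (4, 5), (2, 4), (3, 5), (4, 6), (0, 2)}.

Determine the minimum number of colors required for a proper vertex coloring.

0, 2, 4, 5 are mutually adjacent (a clique of size 4), so at least 4 colors are needed.
One proper 4-coloring: 0=yellow, 1=red, 2=red, 3=red, 4=blue, 5=green, 6=green. Every edge joins two different colors.

4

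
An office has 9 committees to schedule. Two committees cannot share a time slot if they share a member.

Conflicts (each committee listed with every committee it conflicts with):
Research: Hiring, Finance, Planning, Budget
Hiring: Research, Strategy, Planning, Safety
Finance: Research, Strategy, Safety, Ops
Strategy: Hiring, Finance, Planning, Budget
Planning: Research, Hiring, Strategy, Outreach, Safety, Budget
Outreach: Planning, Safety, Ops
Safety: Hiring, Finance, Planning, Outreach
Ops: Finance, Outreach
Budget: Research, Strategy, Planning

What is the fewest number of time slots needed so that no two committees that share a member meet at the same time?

3

Research, Planning, Budget pairwise conflict, so at least 3 time slots are needed.
Using 3 time slots: Research=2, Hiring=3, Finance=1, Strategy=2, Planning=1, Outreach=3, Safety=2, Ops=2, Budget=3. Every pair that conflicts lands in different time slots.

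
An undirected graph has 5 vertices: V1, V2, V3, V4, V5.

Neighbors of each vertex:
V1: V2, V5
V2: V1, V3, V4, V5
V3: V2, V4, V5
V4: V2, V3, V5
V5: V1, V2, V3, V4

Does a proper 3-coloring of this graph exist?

V2, V3, V4, V5 are pairwise adjacent (a clique of size 4), so at least 4 colors are needed.
So 3 colors are not enough.

No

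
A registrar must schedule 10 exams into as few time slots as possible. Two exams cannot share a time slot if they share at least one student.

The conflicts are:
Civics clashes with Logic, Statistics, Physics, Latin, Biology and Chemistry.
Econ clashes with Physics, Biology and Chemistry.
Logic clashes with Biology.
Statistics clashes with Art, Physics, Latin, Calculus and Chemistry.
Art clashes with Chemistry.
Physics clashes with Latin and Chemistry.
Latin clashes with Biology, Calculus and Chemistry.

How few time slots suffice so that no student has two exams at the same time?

Civics, Statistics, Physics, Latin, Chemistry are mutually in conflict, so at least 5 time slots are needed.
5 time slots suffice: Civics=2, Econ=1, Logic=1, Statistics=3, Art=1, Physics=5, Latin=1, Biology=3, Calculus=2, Chemistry=4. Each listed conflict is separated.

5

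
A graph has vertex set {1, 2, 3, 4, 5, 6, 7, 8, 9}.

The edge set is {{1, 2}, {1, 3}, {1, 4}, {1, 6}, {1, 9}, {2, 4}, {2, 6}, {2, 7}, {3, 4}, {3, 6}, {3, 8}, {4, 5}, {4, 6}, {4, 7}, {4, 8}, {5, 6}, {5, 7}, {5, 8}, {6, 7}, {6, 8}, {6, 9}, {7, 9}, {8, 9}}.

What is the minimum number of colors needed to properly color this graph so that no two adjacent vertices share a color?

3, 4, 6, 8 form a clique, so at least 4 colors are needed.
4 colors suffice: color a → {6}; color b → {4, 9}; color c → {1, 7, 8}; color d → {2, 3, 5}. Each edge has distinct colors on its endpoints.

4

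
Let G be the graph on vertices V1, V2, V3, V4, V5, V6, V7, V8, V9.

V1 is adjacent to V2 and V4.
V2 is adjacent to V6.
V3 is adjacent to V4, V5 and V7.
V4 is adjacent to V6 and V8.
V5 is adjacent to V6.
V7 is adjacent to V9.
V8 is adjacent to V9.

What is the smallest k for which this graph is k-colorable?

The cycle V8-V4-V3-V7-V9-V8 has odd length 5, so it cannot be 2-colored; at least 3 colors are needed.
3 colors suffice: color R → {V2, V4, V5, V7}; color B → {V1, V3, V6, V8}; color G → {V9}. Each edge has distinct colors on its endpoints.

3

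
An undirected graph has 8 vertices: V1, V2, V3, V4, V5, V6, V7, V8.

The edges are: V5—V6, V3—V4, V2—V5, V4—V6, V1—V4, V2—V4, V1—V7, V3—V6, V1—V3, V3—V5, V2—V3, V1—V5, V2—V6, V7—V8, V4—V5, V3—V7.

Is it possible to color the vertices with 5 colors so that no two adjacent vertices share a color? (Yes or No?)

The chromatic number is 5. V2, V3, V4, V5, V6 are pairwise adjacent (a clique of size 5), so at least 5 colors are needed.
5 colors suffice: color 1 → {V3, V8}; color 2 → {V4, V7}; color 3 → {V5}; color 4 → {V1, V6}; color 5 → {V2}.
That is already a proper 5-coloring.

Yes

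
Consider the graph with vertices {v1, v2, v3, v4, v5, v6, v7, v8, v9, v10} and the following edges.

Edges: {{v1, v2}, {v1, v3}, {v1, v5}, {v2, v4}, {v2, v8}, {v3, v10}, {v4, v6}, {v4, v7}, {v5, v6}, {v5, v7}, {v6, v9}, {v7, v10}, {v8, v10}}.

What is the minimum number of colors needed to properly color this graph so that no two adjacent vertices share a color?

3

The cycle v1-v5-v6-v4-v2-v1 has odd length 5, so it cannot be 2-colored; at least 3 colors are needed.
3 colors suffice: color 1 → {v1, v6, v7, v8}; color 2 → {v4, v5, v9, v10}; color 3 → {v2, v3}. Each edge has distinct colors on its endpoints.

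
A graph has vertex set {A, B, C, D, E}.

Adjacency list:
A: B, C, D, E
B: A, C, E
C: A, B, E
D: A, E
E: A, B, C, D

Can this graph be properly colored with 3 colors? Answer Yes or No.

No

A, B, C, E are mutually adjacent (a clique of size 4), so at least 4 colors are needed.
So 3 colors are not enough.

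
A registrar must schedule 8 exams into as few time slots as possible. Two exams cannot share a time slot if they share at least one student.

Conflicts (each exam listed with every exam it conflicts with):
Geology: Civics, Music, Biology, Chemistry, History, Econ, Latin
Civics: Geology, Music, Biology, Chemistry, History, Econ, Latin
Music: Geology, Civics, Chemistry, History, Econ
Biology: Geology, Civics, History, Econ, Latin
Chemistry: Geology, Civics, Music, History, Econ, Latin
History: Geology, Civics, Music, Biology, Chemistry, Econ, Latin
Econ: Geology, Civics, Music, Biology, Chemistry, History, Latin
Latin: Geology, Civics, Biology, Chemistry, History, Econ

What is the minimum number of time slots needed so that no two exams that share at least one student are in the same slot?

Geology, Civics, Music, Chemistry, History, Econ pairwise conflict, so at least 6 time slots are needed.
6 time slots suffice: Geology=2, Civics=3, Music=5, Biology=6, Chemistry=6, History=1, Econ=4, Latin=5. No two conflicting exams share a time slot.

6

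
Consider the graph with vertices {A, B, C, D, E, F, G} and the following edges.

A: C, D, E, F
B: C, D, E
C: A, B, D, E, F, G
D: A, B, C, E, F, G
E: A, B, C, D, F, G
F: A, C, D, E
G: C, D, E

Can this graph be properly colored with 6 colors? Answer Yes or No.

The chromatic number is 5. A, C, D, E, F form a clique, so at least 5 colors are needed.
5 colors suffice: color red → {D}; color blue → {C}; color green → {E}; color yellow → {A, B, G}; color purple → {F}.
Since 6 ≥ 5, a proper 6-coloring certainly exists.

Yes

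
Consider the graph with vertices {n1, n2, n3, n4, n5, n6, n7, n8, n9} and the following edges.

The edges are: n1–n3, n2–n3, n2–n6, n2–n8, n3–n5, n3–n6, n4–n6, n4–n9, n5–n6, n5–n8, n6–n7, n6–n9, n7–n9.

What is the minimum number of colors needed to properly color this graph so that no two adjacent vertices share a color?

n3, n5, n6 are mutually adjacent, so at least 3 colors are needed.
3 colors suffice: color 1 → {n1, n6, n8}; color 2 → {n3, n9}; color 3 → {n2, n4, n5, n7}. No two adjacent vertices share a color.

3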